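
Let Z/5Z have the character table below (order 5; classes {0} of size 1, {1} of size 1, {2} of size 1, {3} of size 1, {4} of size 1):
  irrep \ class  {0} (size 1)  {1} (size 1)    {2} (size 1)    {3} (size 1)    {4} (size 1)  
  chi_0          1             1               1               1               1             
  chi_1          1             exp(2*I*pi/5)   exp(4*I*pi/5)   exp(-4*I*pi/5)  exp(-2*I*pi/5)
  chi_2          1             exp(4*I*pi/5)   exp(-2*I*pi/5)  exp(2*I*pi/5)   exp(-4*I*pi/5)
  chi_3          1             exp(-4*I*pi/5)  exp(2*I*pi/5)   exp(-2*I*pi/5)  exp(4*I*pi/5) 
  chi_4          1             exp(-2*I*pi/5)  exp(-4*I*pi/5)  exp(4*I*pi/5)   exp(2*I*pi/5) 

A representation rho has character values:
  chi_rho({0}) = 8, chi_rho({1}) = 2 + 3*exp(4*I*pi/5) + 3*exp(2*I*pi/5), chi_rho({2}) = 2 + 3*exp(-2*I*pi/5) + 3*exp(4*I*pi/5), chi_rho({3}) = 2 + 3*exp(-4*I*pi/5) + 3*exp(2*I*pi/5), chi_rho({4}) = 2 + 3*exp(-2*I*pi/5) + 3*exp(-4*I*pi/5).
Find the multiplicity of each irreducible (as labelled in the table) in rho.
Multiplicities: chi_0: 2, chi_1: 3, chi_2: 3, chi_3: 0, chi_4: 0.

Solution. Use <chi_rho, chi> = (1/|G|) sum_C |C| * chi_rho(C) * conj(chi(C)) with |G| = 5 for each irreducible chi in the table:
  <chi_rho, chi_0> = (1/5)[1*(8)*conj(1) + 1*(2 + 3*exp(4*I*pi/5) + 3*exp(2*I*pi/5))*conj(1) + 1*(2 + 3*exp(-2*I*pi/5) + 3*exp(4*I*pi/5))*conj(1) + 1*(2 + 3*exp(-4*I*pi/5) + 3*exp(2*I*pi/5))*conj(1) + 1*(2 + 3*exp(-2*I*pi/5) + 3*exp(-4*I*pi/5))*conj(1)]
      = (1/5)[(8) + (2 + 3*exp(4*I*pi/5) + 3*exp(2*I*pi/5)) + (2 + 3*exp(-2*I*pi/5) + 3*exp(4*I*pi/5)) + (2 + 3*exp(-4*I*pi/5) + 3*exp(2*I*pi/5)) + (2 + 3*exp(-2*I*pi/5) + 3*exp(-4*I*pi/5))] = 10/5 = 2
  <chi_rho, chi_1> = (1/5)[1*(8)*conj(1) + 1*(2 + 3*exp(4*I*pi/5) + 3*exp(2*I*pi/5))*conj(exp(2*I*pi/5)) + 1*(2 + 3*exp(-2*I*pi/5) + 3*exp(4*I*pi/5))*conj(exp(4*I*pi/5)) + 1*(2 + 3*exp(-4*I*pi/5) + 3*exp(2*I*pi/5))*conj(exp(-4*I*pi/5)) + 1*(2 + 3*exp(-2*I*pi/5) + 3*exp(-4*I*pi/5))*conj(exp(-2*I*pi/5))]
      = (1/5)[(8) + (3 + 2*exp(-2*I*pi/5) + 3*exp(2*I*pi/5)) + (3 + 2*exp(-4*I*pi/5) + 3*exp(4*I*pi/5)) + (3 + 3*exp(-4*I*pi/5) + 2*exp(4*I*pi/5)) + (3 + 3*exp(-2*I*pi/5) + 2*exp(2*I*pi/5))] = 15/5 = 3
  <chi_rho, chi_2> = (1/5)[1*(8)*conj(1) + 1*(2 + 3*exp(4*I*pi/5) + 3*exp(2*I*pi/5))*conj(exp(4*I*pi/5)) + 1*(2 + 3*exp(-2*I*pi/5) + 3*exp(4*I*pi/5))*conj(exp(-2*I*pi/5)) + 1*(2 + 3*exp(-4*I*pi/5) + 3*exp(2*I*pi/5))*conj(exp(2*I*pi/5)) + 1*(2 + 3*exp(-2*I*pi/5) + 3*exp(-4*I*pi/5))*conj(exp(-4*I*pi/5))]
      = (1/5)[(8) + (3 + 3*exp(-2*I*pi/5) + 2*exp(-4*I*pi/5)) + (3 + 3*exp(-4*I*pi/5) + 2*exp(2*I*pi/5)) + (3 + 2*exp(-2*I*pi/5) + 3*exp(4*I*pi/5)) + (3 + 2*exp(4*I*pi/5) + 3*exp(2*I*pi/5))] = 15/5 = 3
  <chi_rho, chi_3> = (1/5)[1*(8)*conj(1) + 1*(2 + 3*exp(4*I*pi/5) + 3*exp(2*I*pi/5))*conj(exp(-4*I*pi/5)) + 1*(2 + 3*exp(-2*I*pi/5) + 3*exp(4*I*pi/5))*conj(exp(2*I*pi/5)) + 1*(2 + 3*exp(-4*I*pi/5) + 3*exp(2*I*pi/5))*conj(exp(-2*I*pi/5)) + 1*(2 + 3*exp(-2*I*pi/5) + 3*exp(-4*I*pi/5))*conj(exp(4*I*pi/5))]
      = (1/5)[(8) + (3*exp(-2*I*pi/5) + 3*exp(-4*I*pi/5) + 2*exp(4*I*pi/5)) + (2*exp(-2*I*pi/5) + 3*exp(-4*I*pi/5) + 3*exp(2*I*pi/5)) + (3*exp(-2*I*pi/5) + 3*exp(4*I*pi/5) + 2*exp(2*I*pi/5)) + (2*exp(-4*I*pi/5) + 3*exp(4*I*pi/5) + 3*exp(2*I*pi/5))] = 0/5 = 0
  <chi_rho, chi_4> = (1/5)[1*(8)*conj(1) + 1*(2 + 3*exp(4*I*pi/5) + 3*exp(2*I*pi/5))*conj(exp(-2*I*pi/5)) + 1*(2 + 3*exp(-2*I*pi/5) + 3*exp(4*I*pi/5))*conj(exp(-4*I*pi/5)) + 1*(2 + 3*exp(-4*I*pi/5) + 3*exp(2*I*pi/5))*conj(exp(4*I*pi/5)) + 1*(2 + 3*exp(-2*I*pi/5) + 3*exp(-4*I*pi/5))*conj(exp(2*I*pi/5))]
      = (1/5)[(8) + (3*exp(-4*I*pi/5) + 3*exp(4*I*pi/5) + 2*exp(2*I*pi/5)) + (3*exp(-2*I*pi/5) + 2*exp(4*I*pi/5) + 3*exp(2*I*pi/5)) + (3*exp(-2*I*pi/5) + 2*exp(-4*I*pi/5) + 3*exp(2*I*pi/5)) + (2*exp(-2*I*pi/5) + 3*exp(-4*I*pi/5) + 3*exp(4*I*pi/5))] = 0/5 = 0
(Exp terms are combined using exp(i*s)*conj(exp(i*t)) = exp(i*(s-t)), and sums of them are collapsed using the identity that for every m > 1 the m distinct m-th roots of unity sum to 0, e.g. 1 + exp(2*I*pi/3) + exp(-2*I*pi/3) = 0.)
Dimension check: dim(rho) = sum (mult * dim) = 2*1 + 3*1 + 3*1 + 0*1 + 0*1 = 8 = chi_rho(e) = 8.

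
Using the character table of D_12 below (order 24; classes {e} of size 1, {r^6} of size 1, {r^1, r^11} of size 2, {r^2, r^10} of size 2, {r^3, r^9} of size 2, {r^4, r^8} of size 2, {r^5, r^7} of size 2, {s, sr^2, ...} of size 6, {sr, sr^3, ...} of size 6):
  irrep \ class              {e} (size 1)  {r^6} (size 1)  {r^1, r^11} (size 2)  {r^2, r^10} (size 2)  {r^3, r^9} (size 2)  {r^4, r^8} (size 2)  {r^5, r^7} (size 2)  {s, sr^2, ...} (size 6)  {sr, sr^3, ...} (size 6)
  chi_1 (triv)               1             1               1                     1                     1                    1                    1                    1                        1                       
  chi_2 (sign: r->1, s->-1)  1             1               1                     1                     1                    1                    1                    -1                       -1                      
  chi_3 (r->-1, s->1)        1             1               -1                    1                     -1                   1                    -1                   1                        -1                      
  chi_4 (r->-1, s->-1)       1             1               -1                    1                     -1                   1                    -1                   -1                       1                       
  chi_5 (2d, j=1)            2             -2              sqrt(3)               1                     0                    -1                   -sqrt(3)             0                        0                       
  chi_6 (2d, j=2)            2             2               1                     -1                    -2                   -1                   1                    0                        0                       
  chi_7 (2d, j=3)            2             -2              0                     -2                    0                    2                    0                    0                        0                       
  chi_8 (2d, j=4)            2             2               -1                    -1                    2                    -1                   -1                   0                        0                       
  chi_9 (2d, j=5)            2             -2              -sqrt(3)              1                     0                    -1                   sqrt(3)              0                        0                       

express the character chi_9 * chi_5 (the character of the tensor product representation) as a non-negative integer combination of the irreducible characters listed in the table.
chi_9 tensor chi_5 = chi_3 + chi_4 + chi_8 (all other irreducibles have multiplicity 0).

The character of a tensor product is the pointwise product (chi_9 * chi_5)(C) = chi_9(C) * chi_5(C):
  {e}: (2)*(2), {r^6}: (-2)*(-2), {r^1, r^11}: (-sqrt(3))*(sqrt(3)), {r^2, r^10}: (1)*(1), {r^3, r^9}: (0)*(0), {r^4, r^8}: (-1)*(-1), {r^5, r^7}: (sqrt(3))*(-sqrt(3)), {s, sr^2, ...}: (0)*(0), {sr, sr^3, ...}: (0)*(0)
so (chi_9 * chi_5) takes values
  {e} -> 4, {r^6} -> 4, {r^1, r^11} -> -3, {r^2, r^10} -> 1, {r^3, r^9} -> 0, {r^4, r^8} -> 1, {r^5, r^7} -> -3, {s, sr^2, ...} -> 0, {sr, sr^3, ...} -> 0.
Now take the inner product of this character with each irreducible chi from the table, <chi_9*chi_5, chi> = (1/24) sum_C |C| (chi_9*chi_5)(C) conj(chi(C)):
  <chi_9*chi_5, chi_1> = (1/24)[1*(4)*conj(1) + 1*(4)*conj(1) + 2*(-3)*conj(1) + 2*(1)*conj(1) + 2*(0)*conj(1) + 2*(1)*conj(1) + 2*(-3)*conj(1) + 6*(0)*conj(1) + 6*(0)*conj(1)]
      = (1/24)[(4) + (4) + (-6) + (2) + (0) + (2) + (-6) + (0) + (0)] = 0/24 = 0
  <chi_9*chi_5, chi_2> = (1/24)[1*(4)*conj(1) + 1*(4)*conj(1) + 2*(-3)*conj(1) + 2*(1)*conj(1) + 2*(0)*conj(1) + 2*(1)*conj(1) + 2*(-3)*conj(1) + 6*(0)*conj(-1) + 6*(0)*conj(-1)]
      = (1/24)[(4) + (4) + (-6) + (2) + (0) + (2) + (-6) + (0) + (0)] = 0/24 = 0
  <chi_9*chi_5, chi_3> = (1/24)[1*(4)*conj(1) + 1*(4)*conj(1) + 2*(-3)*conj(-1) + 2*(1)*conj(1) + 2*(0)*conj(-1) + 2*(1)*conj(1) + 2*(-3)*conj(-1) + 6*(0)*conj(1) + 6*(0)*conj(-1)]
      = (1/24)[(4) + (4) + (6) + (2) + (0) + (2) + (6) + (0) + (0)] = 24/24 = 1
  <chi_9*chi_5, chi_4> = (1/24)[1*(4)*conj(1) + 1*(4)*conj(1) + 2*(-3)*conj(-1) + 2*(1)*conj(1) + 2*(0)*conj(-1) + 2*(1)*conj(1) + 2*(-3)*conj(-1) + 6*(0)*conj(-1) + 6*(0)*conj(1)]
      = (1/24)[(4) + (4) + (6) + (2) + (0) + (2) + (6) + (0) + (0)] = 24/24 = 1
  <chi_9*chi_5, chi_5> = (1/24)[1*(4)*conj(2) + 1*(4)*conj(-2) + 2*(-3)*conj(sqrt(3)) + 2*(1)*conj(1) + 2*(0)*conj(0) + 2*(1)*conj(-1) + 2*(-3)*conj(-sqrt(3)) + 6*(0)*conj(0) + 6*(0)*conj(0)]
      = (1/24)[(8) + (-8) + (-6*sqrt(3)) + (2) + (0) + (-2) + (6*sqrt(3)) + (0) + (0)] = 0/24 = 0
  <chi_9*chi_5, chi_6> = (1/24)[1*(4)*conj(2) + 1*(4)*conj(2) + 2*(-3)*conj(1) + 2*(1)*conj(-1) + 2*(0)*conj(-2) + 2*(1)*conj(-1) + 2*(-3)*conj(1) + 6*(0)*conj(0) + 6*(0)*conj(0)]
      = (1/24)[(8) + (8) + (-6) + (-2) + (0) + (-2) + (-6) + (0) + (0)] = 0/24 = 0
  <chi_9*chi_5, chi_7> = (1/24)[1*(4)*conj(2) + 1*(4)*conj(-2) + 2*(-3)*conj(0) + 2*(1)*conj(-2) + 2*(0)*conj(0) + 2*(1)*conj(2) + 2*(-3)*conj(0) + 6*(0)*conj(0) + 6*(0)*conj(0)]
      = (1/24)[(8) + (-8) + (0) + (-4) + (0) + (4) + (0) + (0) + (0)] = 0/24 = 0
  <chi_9*chi_5, chi_8> = (1/24)[1*(4)*conj(2) + 1*(4)*conj(2) + 2*(-3)*conj(-1) + 2*(1)*conj(-1) + 2*(0)*conj(2) + 2*(1)*conj(-1) + 2*(-3)*conj(-1) + 6*(0)*conj(0) + 6*(0)*conj(0)]
      = (1/24)[(8) + (8) + (6) + (-2) + (0) + (-2) + (6) + (0) + (0)] = 24/24 = 1
  <chi_9*chi_5, chi_9> = (1/24)[1*(4)*conj(2) + 1*(4)*conj(-2) + 2*(-3)*conj(-sqrt(3)) + 2*(1)*conj(1) + 2*(0)*conj(0) + 2*(1)*conj(-1) + 2*(-3)*conj(sqrt(3)) + 6*(0)*conj(0) + 6*(0)*conj(0)]
      = (1/24)[(8) + (-8) + (6*sqrt(3)) + (2) + (0) + (-2) + (-6*sqrt(3)) + (0) + (0)] = 0/24 = 0
Hence the multiplicities are chi_3: 1, chi_4: 1, chi_8: 1. Dimension check: dim(chi_9)*dim(chi_5) = 2*2 = 4 and sum (mult * dim) = 1*1 + 1*1 + 1*2 = 4.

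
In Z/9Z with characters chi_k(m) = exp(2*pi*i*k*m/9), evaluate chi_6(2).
chi_6(2) = zeta_9^12 = exp(2*I*pi/3)

Solution. chi_6(2) = zeta_9^(6*2) = zeta_9^12. Since zeta_9^9 = 1, this equals zeta_9^3 = exp(2*pi*i*3/9) = exp(2*I*pi/3).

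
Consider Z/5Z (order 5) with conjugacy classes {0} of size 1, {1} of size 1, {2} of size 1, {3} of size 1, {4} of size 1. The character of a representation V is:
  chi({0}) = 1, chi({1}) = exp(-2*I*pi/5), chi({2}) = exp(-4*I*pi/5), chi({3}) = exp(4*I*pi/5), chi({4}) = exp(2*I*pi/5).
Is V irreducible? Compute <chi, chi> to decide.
Irreducible: <chi, chi> = 1.

Justification: <chi, chi> = (1/|G|) sum_C |C| * |chi(C)|^2 = (1/5)[1*|1|^2 + 1*|exp(-2*I*pi/5)|^2 + 1*|exp(-4*I*pi/5)|^2 + 1*|exp(4*I*pi/5)|^2 + 1*|exp(2*I*pi/5)|^2]
  = (1/5)[(1) + (1) + (1) + (1) + (1)] = 5/5 = 1.
(Exp terms are combined using exp(i*s)*conj(exp(i*t)) = exp(i*(s-t)), and sums of them are collapsed using the identity that for every m > 1 the m distinct m-th roots of unity sum to 0, e.g. 1 + exp(2*I*pi/3) + exp(-2*I*pi/3) = 0.)
A character is irreducible iff <chi, chi> = 1, so this representation is irreducible.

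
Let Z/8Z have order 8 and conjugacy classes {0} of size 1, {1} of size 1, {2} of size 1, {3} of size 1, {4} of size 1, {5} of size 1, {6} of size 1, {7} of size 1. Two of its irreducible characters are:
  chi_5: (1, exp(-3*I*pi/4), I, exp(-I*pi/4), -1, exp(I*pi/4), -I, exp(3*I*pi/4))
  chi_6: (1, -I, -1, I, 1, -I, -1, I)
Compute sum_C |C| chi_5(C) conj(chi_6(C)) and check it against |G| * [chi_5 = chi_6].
Sum = 0; so <chi_5, chi_6> = 0 (distinct irreducibles are orthogonal).

Argument: Compute term by term over conjugacy classes (|C| * chi_5(C) * conj(chi_6(C))):
  1*(1)*conj(1) + 1*(exp(-3*I*pi/4))*conj(-I) + 1*(I)*conj(-1) + 1*(exp(-I*pi/4))*conj(I) + 1*(-1)*conj(1) + 1*(exp(I*pi/4))*conj(-I) + 1*(-I)*conj(-1) + 1*(exp(3*I*pi/4))*conj(I)
  = (1) + (exp(-I*pi/4)) + (-I) + (-exp(I*pi/4)) + (-1) + (exp(3*I*pi/4)) + (I) + (-exp(-3*I*pi/4))
  = 0.
(Exp terms are combined using exp(i*s)*conj(exp(i*t)) = exp(i*(s-t)), and sums of them are collapsed using the identity that for every m > 1 the m distinct m-th roots of unity sum to 0, e.g. 1 + exp(2*I*pi/3) + exp(-2*I*pi/3) = 0.)
Dividing by |G| = 8 gives 0/8 = 0, matching the row-orthogonality relation <chi_5, chi_6> = [chi_5 = chi_6].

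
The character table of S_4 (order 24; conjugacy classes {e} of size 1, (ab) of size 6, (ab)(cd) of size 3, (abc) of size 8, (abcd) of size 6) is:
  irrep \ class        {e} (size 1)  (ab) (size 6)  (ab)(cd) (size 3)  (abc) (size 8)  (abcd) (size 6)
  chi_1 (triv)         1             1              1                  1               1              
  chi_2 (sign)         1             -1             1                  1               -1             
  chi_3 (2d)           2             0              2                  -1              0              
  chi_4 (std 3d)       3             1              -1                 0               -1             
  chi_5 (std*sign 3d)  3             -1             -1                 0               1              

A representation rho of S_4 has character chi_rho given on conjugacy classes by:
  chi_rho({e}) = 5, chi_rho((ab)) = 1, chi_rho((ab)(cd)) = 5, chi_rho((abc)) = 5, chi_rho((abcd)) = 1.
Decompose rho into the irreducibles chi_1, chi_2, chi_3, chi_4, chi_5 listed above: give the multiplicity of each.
Multiplicities: chi_1: 3, chi_2: 2, chi_3: 0, chi_4: 0, chi_5: 0.

Derivation: Use <chi_rho, chi> = (1/|G|) sum_C |C| * chi_rho(C) * conj(chi(C)) with |G| = 24 for each irreducible chi in the table:
  <chi_rho, chi_1> = (1/24)[1*(5)*conj(1) + 6*(1)*conj(1) + 3*(5)*conj(1) + 8*(5)*conj(1) + 6*(1)*conj(1)]
      = (1/24)[(5) + (6) + (15) + (40) + (6)] = 72/24 = 3
  <chi_rho, chi_2> = (1/24)[1*(5)*conj(1) + 6*(1)*conj(-1) + 3*(5)*conj(1) + 8*(5)*conj(1) + 6*(1)*conj(-1)]
      = (1/24)[(5) + (-6) + (15) + (40) + (-6)] = 48/24 = 2
  <chi_rho, chi_3> = (1/24)[1*(5)*conj(2) + 6*(1)*conj(0) + 3*(5)*conj(2) + 8*(5)*conj(-1) + 6*(1)*conj(0)]
      = (1/24)[(10) + (0) + (30) + (-40) + (0)] = 0/24 = 0
  <chi_rho, chi_4> = (1/24)[1*(5)*conj(3) + 6*(1)*conj(1) + 3*(5)*conj(-1) + 8*(5)*conj(0) + 6*(1)*conj(-1)]
      = (1/24)[(15) + (6) + (-15) + (0) + (-6)] = 0/24 = 0
  <chi_rho, chi_5> = (1/24)[1*(5)*conj(3) + 6*(1)*conj(-1) + 3*(5)*conj(-1) + 8*(5)*conj(0) + 6*(1)*conj(1)]
      = (1/24)[(15) + (-6) + (-15) + (0) + (6)] = 0/24 = 0
Dimension check: dim(rho) = sum (mult * dim) = 3*1 + 2*1 + 0*2 + 0*3 + 0*3 = 5 = chi_rho(e) = 5.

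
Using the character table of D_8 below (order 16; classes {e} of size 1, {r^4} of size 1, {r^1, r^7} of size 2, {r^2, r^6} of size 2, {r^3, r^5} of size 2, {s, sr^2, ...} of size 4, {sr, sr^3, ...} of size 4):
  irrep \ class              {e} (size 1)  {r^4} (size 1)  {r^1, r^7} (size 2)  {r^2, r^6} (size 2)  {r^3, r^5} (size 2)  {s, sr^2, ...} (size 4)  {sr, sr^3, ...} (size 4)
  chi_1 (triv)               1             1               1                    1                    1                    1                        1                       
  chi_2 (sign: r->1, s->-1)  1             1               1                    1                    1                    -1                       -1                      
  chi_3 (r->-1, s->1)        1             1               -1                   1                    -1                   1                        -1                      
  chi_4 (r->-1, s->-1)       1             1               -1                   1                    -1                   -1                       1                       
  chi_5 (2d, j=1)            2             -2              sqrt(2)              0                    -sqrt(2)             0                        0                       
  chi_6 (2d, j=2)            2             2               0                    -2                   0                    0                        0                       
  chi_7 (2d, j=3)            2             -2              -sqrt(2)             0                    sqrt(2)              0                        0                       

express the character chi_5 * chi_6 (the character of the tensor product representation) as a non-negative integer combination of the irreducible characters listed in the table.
chi_5 tensor chi_6 = chi_5 + chi_7 (all other irreducibles have multiplicity 0).

Details: The character of a tensor product is the pointwise product (chi_5 * chi_6)(C) = chi_5(C) * chi_6(C):
  {e}: (2)*(2), {r^4}: (-2)*(2), {r^1, r^7}: (sqrt(2))*(0), {r^2, r^6}: (0)*(-2), {r^3, r^5}: (-sqrt(2))*(0), {s, sr^2, ...}: (0)*(0), {sr, sr^3, ...}: (0)*(0)
so (chi_5 * chi_6) takes values
  {e} -> 4, {r^4} -> -4, {r^1, r^7} -> 0, {r^2, r^6} -> 0, {r^3, r^5} -> 0, {s, sr^2, ...} -> 0, {sr, sr^3, ...} -> 0.
Now take the inner product of this character with each irreducible chi from the table, <chi_5*chi_6, chi> = (1/16) sum_C |C| (chi_5*chi_6)(C) conj(chi(C)):
  <chi_5*chi_6, chi_1> = (1/16)[1*(4)*conj(1) + 1*(-4)*conj(1) + 2*(0)*conj(1) + 2*(0)*conj(1) + 2*(0)*conj(1) + 4*(0)*conj(1) + 4*(0)*conj(1)]
      = (1/16)[(4) + (-4) + (0) + (0) + (0) + (0) + (0)] = 0/16 = 0
  <chi_5*chi_6, chi_2> = (1/16)[1*(4)*conj(1) + 1*(-4)*conj(1) + 2*(0)*conj(1) + 2*(0)*conj(1) + 2*(0)*conj(1) + 4*(0)*conj(-1) + 4*(0)*conj(-1)]
      = (1/16)[(4) + (-4) + (0) + (0) + (0) + (0) + (0)] = 0/16 = 0
  <chi_5*chi_6, chi_3> = (1/16)[1*(4)*conj(1) + 1*(-4)*conj(1) + 2*(0)*conj(-1) + 2*(0)*conj(1) + 2*(0)*conj(-1) + 4*(0)*conj(1) + 4*(0)*conj(-1)]
      = (1/16)[(4) + (-4) + (0) + (0) + (0) + (0) + (0)] = 0/16 = 0
  <chi_5*chi_6, chi_4> = (1/16)[1*(4)*conj(1) + 1*(-4)*conj(1) + 2*(0)*conj(-1) + 2*(0)*conj(1) + 2*(0)*conj(-1) + 4*(0)*conj(-1) + 4*(0)*conj(1)]
      = (1/16)[(4) + (-4) + (0) + (0) + (0) + (0) + (0)] = 0/16 = 0
  <chi_5*chi_6, chi_5> = (1/16)[1*(4)*conj(2) + 1*(-4)*conj(-2) + 2*(0)*conj(sqrt(2)) + 2*(0)*conj(0) + 2*(0)*conj(-sqrt(2)) + 4*(0)*conj(0) + 4*(0)*conj(0)]
      = (1/16)[(8) + (8) + (0) + (0) + (0) + (0) + (0)] = 16/16 = 1
  <chi_5*chi_6, chi_6> = (1/16)[1*(4)*conj(2) + 1*(-4)*conj(2) + 2*(0)*conj(0) + 2*(0)*conj(-2) + 2*(0)*conj(0) + 4*(0)*conj(0) + 4*(0)*conj(0)]
      = (1/16)[(8) + (-8) + (0) + (0) + (0) + (0) + (0)] = 0/16 = 0
  <chi_5*chi_6, chi_7> = (1/16)[1*(4)*conj(2) + 1*(-4)*conj(-2) + 2*(0)*conj(-sqrt(2)) + 2*(0)*conj(0) + 2*(0)*conj(sqrt(2)) + 4*(0)*conj(0) + 4*(0)*conj(0)]
      = (1/16)[(8) + (8) + (0) + (0) + (0) + (0) + (0)] = 16/16 = 1
Hence the multiplicities are chi_5: 1, chi_7: 1. Dimension check: dim(chi_5)*dim(chi_6) = 2*2 = 4 and sum (mult * dim) = 1*2 + 1*2 = 4.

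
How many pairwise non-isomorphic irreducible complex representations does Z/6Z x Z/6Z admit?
36

Details: The number of irreducible complex representations of a finite group equals its number of conjugacy classes. Z/6Z x Z/6Z is abelian of order 36, so every element is its own conjugacy class: 36 classes, so Z/6Z x Z/6Z (order 36) has exactly 36 irreducible complex representations.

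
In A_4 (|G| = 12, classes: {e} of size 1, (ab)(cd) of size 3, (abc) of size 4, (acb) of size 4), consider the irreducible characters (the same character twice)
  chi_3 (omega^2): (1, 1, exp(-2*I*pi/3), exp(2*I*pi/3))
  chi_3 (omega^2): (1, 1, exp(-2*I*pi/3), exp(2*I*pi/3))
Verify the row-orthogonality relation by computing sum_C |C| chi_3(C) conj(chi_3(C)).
Sum = 12 = |G| = 12; so <chi_3, chi_3> = 1 (norm-1 confirms irreducibility).

Proof sketch: Compute term by term over conjugacy classes (|C| * chi_3(C) * conj(chi_3(C))):
  1*(1)*conj(1) + 3*(1)*conj(1) + 4*(exp(-2*I*pi/3))*conj(exp(-2*I*pi/3)) + 4*(exp(2*I*pi/3))*conj(exp(2*I*pi/3))
  = (1) + (3) + (4) + (4)
  = 12.
(Exp terms are combined using exp(i*s)*conj(exp(i*t)) = exp(i*(s-t)), and sums of them are collapsed using the identity that for every m > 1 the m distinct m-th roots of unity sum to 0, e.g. 1 + exp(2*I*pi/3) + exp(-2*I*pi/3) = 0.)
Dividing by |G| = 12 gives 12/12 = 1, matching the row-orthogonality relation <chi_3, chi_3> = [chi_3 = chi_3].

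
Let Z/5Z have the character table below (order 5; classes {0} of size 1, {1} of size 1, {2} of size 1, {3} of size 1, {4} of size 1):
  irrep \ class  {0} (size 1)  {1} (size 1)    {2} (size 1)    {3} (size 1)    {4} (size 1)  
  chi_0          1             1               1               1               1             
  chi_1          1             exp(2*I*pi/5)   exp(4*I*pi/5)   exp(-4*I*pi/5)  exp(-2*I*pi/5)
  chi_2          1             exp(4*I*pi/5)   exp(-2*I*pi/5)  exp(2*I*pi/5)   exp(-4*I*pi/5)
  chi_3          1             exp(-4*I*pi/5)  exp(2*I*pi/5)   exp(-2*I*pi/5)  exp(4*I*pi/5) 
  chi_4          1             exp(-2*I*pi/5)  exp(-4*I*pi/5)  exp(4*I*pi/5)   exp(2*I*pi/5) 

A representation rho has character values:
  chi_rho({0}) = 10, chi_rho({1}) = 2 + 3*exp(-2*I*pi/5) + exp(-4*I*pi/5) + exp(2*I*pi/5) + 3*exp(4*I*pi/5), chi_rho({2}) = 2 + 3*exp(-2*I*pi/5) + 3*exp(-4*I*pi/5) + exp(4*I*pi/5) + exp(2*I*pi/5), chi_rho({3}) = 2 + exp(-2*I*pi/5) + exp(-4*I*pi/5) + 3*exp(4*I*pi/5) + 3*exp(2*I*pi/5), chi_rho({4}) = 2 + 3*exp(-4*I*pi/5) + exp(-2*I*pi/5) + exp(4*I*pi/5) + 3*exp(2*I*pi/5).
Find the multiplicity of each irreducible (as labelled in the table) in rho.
Multiplicities: chi_0: 2, chi_1: 1, chi_2: 3, chi_3: 1, chi_4: 3.

Use <chi_rho, chi> = (1/|G|) sum_C |C| * chi_rho(C) * conj(chi(C)) with |G| = 5 for each irreducible chi in the table:
  <chi_rho, chi_0> = (1/5)[1*(10)*conj(1) + 1*(2 + 3*exp(-2*I*pi/5) + exp(-4*I*pi/5) + exp(2*I*pi/5) + 3*exp(4*I*pi/5))*conj(1) + 1*(2 + 3*exp(-2*I*pi/5) + 3*exp(-4*I*pi/5) + exp(4*I*pi/5) + exp(2*I*pi/5))*conj(1) + 1*(2 + exp(-2*I*pi/5) + exp(-4*I*pi/5) + 3*exp(4*I*pi/5) + 3*exp(2*I*pi/5))*conj(1) + 1*(2 + 3*exp(-4*I*pi/5) + exp(-2*I*pi/5) + exp(4*I*pi/5) + 3*exp(2*I*pi/5))*conj(1)]
      = (1/5)[(10) + (2 + 3*exp(-2*I*pi/5) + exp(-4*I*pi/5) + exp(2*I*pi/5) + 3*exp(4*I*pi/5)) + (2 + 3*exp(-2*I*pi/5) + 3*exp(-4*I*pi/5) + exp(4*I*pi/5) + exp(2*I*pi/5)) + (2 + exp(-2*I*pi/5) + exp(-4*I*pi/5) + 3*exp(4*I*pi/5) + 3*exp(2*I*pi/5)) + (2 + 3*exp(-4*I*pi/5) + exp(-2*I*pi/5) + exp(4*I*pi/5) + 3*exp(2*I*pi/5))] = 10/5 = 2
  <chi_rho, chi_1> = (1/5)[1*(10)*conj(1) + 1*(2 + 3*exp(-2*I*pi/5) + exp(-4*I*pi/5) + exp(2*I*pi/5) + 3*exp(4*I*pi/5))*conj(exp(2*I*pi/5)) + 1*(2 + 3*exp(-2*I*pi/5) + 3*exp(-4*I*pi/5) + exp(4*I*pi/5) + exp(2*I*pi/5))*conj(exp(4*I*pi/5)) + 1*(2 + exp(-2*I*pi/5) + exp(-4*I*pi/5) + 3*exp(4*I*pi/5) + 3*exp(2*I*pi/5))*conj(exp(-4*I*pi/5)) + 1*(2 + 3*exp(-4*I*pi/5) + exp(-2*I*pi/5) + exp(4*I*pi/5) + 3*exp(2*I*pi/5))*conj(exp(-2*I*pi/5))]
      = (1/5)[(10) + (1 + 2*exp(-2*I*pi/5) + 3*exp(-4*I*pi/5) + exp(4*I*pi/5) + 3*exp(2*I*pi/5)) + (1 + 2*exp(-4*I*pi/5) + exp(-2*I*pi/5) + 3*exp(4*I*pi/5) + 3*exp(2*I*pi/5)) + (1 + 3*exp(-2*I*pi/5) + 3*exp(-4*I*pi/5) + exp(2*I*pi/5) + 2*exp(4*I*pi/5)) + (1 + 3*exp(-2*I*pi/5) + exp(-4*I*pi/5) + 3*exp(4*I*pi/5) + 2*exp(2*I*pi/5))] = 5/5 = 1
  <chi_rho, chi_2> = (1/5)[1*(10)*conj(1) + 1*(2 + 3*exp(-2*I*pi/5) + exp(-4*I*pi/5) + exp(2*I*pi/5) + 3*exp(4*I*pi/5))*conj(exp(4*I*pi/5)) + 1*(2 + 3*exp(-2*I*pi/5) + 3*exp(-4*I*pi/5) + exp(4*I*pi/5) + exp(2*I*pi/5))*conj(exp(-2*I*pi/5)) + 1*(2 + exp(-2*I*pi/5) + exp(-4*I*pi/5) + 3*exp(4*I*pi/5) + 3*exp(2*I*pi/5))*conj(exp(2*I*pi/5)) + 1*(2 + 3*exp(-4*I*pi/5) + exp(-2*I*pi/5) + exp(4*I*pi/5) + 3*exp(2*I*pi/5))*conj(exp(-4*I*pi/5))]
      = (1/5)[(10) + (3 + 2*exp(-4*I*pi/5) + exp(-2*I*pi/5) + exp(2*I*pi/5) + 3*exp(4*I*pi/5)) + (3 + 3*exp(-2*I*pi/5) + exp(-4*I*pi/5) + exp(4*I*pi/5) + 2*exp(2*I*pi/5)) + (3 + 2*exp(-2*I*pi/5) + exp(-4*I*pi/5) + exp(4*I*pi/5) + 3*exp(2*I*pi/5)) + (3 + 3*exp(-4*I*pi/5) + exp(-2*I*pi/5) + exp(2*I*pi/5) + 2*exp(4*I*pi/5))] = 15/5 = 3
  <chi_rho, chi_3> = (1/5)[1*(10)*conj(1) + 1*(2 + 3*exp(-2*I*pi/5) + exp(-4*I*pi/5) + exp(2*I*pi/5) + 3*exp(4*I*pi/5))*conj(exp(-4*I*pi/5)) + 1*(2 + 3*exp(-2*I*pi/5) + 3*exp(-4*I*pi/5) + exp(4*I*pi/5) + exp(2*I*pi/5))*conj(exp(2*I*pi/5)) + 1*(2 + exp(-2*I*pi/5) + exp(-4*I*pi/5) + 3*exp(4*I*pi/5) + 3*exp(2*I*pi/5))*conj(exp(-2*I*pi/5)) + 1*(2 + 3*exp(-4*I*pi/5) + exp(-2*I*pi/5) + exp(4*I*pi/5) + 3*exp(2*I*pi/5))*conj(exp(4*I*pi/5))]
      = (1/5)[(10) + (1 + 3*exp(-2*I*pi/5) + exp(-4*I*pi/5) + 2*exp(4*I*pi/5) + 3*exp(2*I*pi/5)) + (1 + 2*exp(-2*I*pi/5) + 3*exp(-4*I*pi/5) + exp(2*I*pi/5) + 3*exp(4*I*pi/5)) + (1 + 3*exp(-4*I*pi/5) + exp(-2*I*pi/5) + 3*exp(4*I*pi/5) + 2*exp(2*I*pi/5)) + (1 + 3*exp(-2*I*pi/5) + 2*exp(-4*I*pi/5) + exp(4*I*pi/5) + 3*exp(2*I*pi/5))] = 5/5 = 1
  <chi_rho, chi_4> = (1/5)[1*(10)*conj(1) + 1*(2 + 3*exp(-2*I*pi/5) + exp(-4*I*pi/5) + exp(2*I*pi/5) + 3*exp(4*I*pi/5))*conj(exp(-2*I*pi/5)) + 1*(2 + 3*exp(-2*I*pi/5) + 3*exp(-4*I*pi/5) + exp(4*I*pi/5) + exp(2*I*pi/5))*conj(exp(-4*I*pi/5)) + 1*(2 + exp(-2*I*pi/5) + exp(-4*I*pi/5) + 3*exp(4*I*pi/5) + 3*exp(2*I*pi/5))*conj(exp(4*I*pi/5)) + 1*(2 + 3*exp(-4*I*pi/5) + exp(-2*I*pi/5) + exp(4*I*pi/5) + 3*exp(2*I*pi/5))*conj(exp(2*I*pi/5))]
      = (1/5)[(10) + (3 + 3*exp(-4*I*pi/5) + exp(-2*I*pi/5) + exp(4*I*pi/5) + 2*exp(2*I*pi/5)) + (3 + exp(-2*I*pi/5) + exp(-4*I*pi/5) + 2*exp(4*I*pi/5) + 3*exp(2*I*pi/5)) + (3 + 3*exp(-2*I*pi/5) + 2*exp(-4*I*pi/5) + exp(4*I*pi/5) + exp(2*I*pi/5)) + (3 + 2*exp(-2*I*pi/5) + exp(-4*I*pi/5) + exp(2*I*pi/5) + 3*exp(4*I*pi/5))] = 15/5 = 3
(Exp terms are combined using exp(i*s)*conj(exp(i*t)) = exp(i*(s-t)), and sums of them are collapsed using the identity that for every m > 1 the m distinct m-th roots of unity sum to 0, e.g. 1 + exp(2*I*pi/3) + exp(-2*I*pi/3) = 0.)
Dimension check: dim(rho) = sum (mult * dim) = 2*1 + 1*1 + 3*1 + 1*1 + 3*1 = 10 = chi_rho(e) = 10.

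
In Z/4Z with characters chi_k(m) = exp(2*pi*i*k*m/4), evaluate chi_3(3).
chi_3(3) = zeta_4^9 = I

Working: chi_3(3) = zeta_4^(3*3) = zeta_4^9. Since zeta_4^4 = 1, this equals zeta_4^1 = exp(2*pi*i*1/4) = I.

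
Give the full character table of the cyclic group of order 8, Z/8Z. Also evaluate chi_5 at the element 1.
Character table of Z/8Z (irreps indexed chi_0,...,chi_7 with chi_k(m) = zeta_8^(k*m), zeta_8 = exp(2*pi*i/8)):
  irrep \ class  {0} (size 1)  {1} (size 1)    {2} (size 1)  {3} (size 1)    {4} (size 1)  {5} (size 1)    {6} (size 1)  {7} (size 1)  
  chi_0          1             1               1             1               1             1               1             1             
  chi_1          1             exp(I*pi/4)     I             exp(3*I*pi/4)   -1            exp(-3*I*pi/4)  -I            exp(-I*pi/4)  
  chi_2          1             I               -1            -I              1             I               -1            -I            
  chi_3          1             exp(3*I*pi/4)   -I            exp(I*pi/4)     -1            exp(-I*pi/4)    I             exp(-3*I*pi/4)
  chi_4          1             -1              1             -1              1             -1              1             -1            
  chi_5          1             exp(-3*I*pi/4)  I             exp(-I*pi/4)    -1            exp(I*pi/4)     -I            exp(3*I*pi/4) 
  chi_6          1             -I              -1            I               1             -I              -1            I             
  chi_7          1             exp(-I*pi/4)    -I            exp(-3*I*pi/4)  -1            exp(3*I*pi/4)   I             exp(I*pi/4)   

Spot check: chi_5(1) = zeta_8^(5*1) = zeta_8^5 = exp(-3*I*pi/4).

Proof sketch: Z/8Z is abelian, so all 8 irreducible complex representations are 1-dimensional. They are given by chi_k(m) = zeta_8^(k*m) for k = 0,...,7. Row orthogonality: sum_m chi_k(m) conj(chi_l(m)) = 8 * [k = l].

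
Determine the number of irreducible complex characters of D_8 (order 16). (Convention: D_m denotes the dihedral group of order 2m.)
7

Proof sketch: The number of irreducible complex representations of a finite group equals its number of conjugacy classes. D_8 has 7 conjugacy classes (n/2 + 3 for n even), so D_8 (order 16) has exactly 7 irreducible complex representations.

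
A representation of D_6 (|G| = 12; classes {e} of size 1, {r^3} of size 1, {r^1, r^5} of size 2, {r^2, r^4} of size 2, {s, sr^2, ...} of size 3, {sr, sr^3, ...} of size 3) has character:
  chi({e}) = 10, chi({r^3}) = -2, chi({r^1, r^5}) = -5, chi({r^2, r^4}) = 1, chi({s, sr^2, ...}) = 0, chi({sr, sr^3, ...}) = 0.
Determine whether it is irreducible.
Not irreducible (reducible): <chi, chi> = 13 > 1.

Details: <chi, chi> = (1/|G|) sum_C |C| * |chi(C)|^2 = (1/12)[1*|10|^2 + 1*|-2|^2 + 2*|-5|^2 + 2*|1|^2 + 3*|0|^2 + 3*|0|^2]
  = (1/12)[(100) + (4) + (50) + (2) + (0) + (0)] = 156/12 = 13.
A character is irreducible iff <chi, chi> = 1, so this representation is reducible.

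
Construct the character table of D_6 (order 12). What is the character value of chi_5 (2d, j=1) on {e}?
Conjugacy classes: {e} of size 1, {r^3} of size 1, {r^1, r^5} of size 2, {r^2, r^4} of size 2, {s, sr^2, ...} of size 3, {sr, sr^3, ...} of size 3.
Character table:
  irrep \ class              {e} (size 1)  {r^3} (size 1)  {r^1, r^5} (size 2)  {r^2, r^4} (size 2)  {s, sr^2, ...} (size 3)  {sr, sr^3, ...} (size 3)
  chi_1 (triv)               1             1               1                    1                    1                        1                       
  chi_2 (sign: r->1, s->-1)  1             1               1                    1                    -1                       -1                      
  chi_3 (r->-1, s->1)        1             -1              -1                   1                    1                        -1                      
  chi_4 (r->-1, s->-1)       1             -1              -1                   1                    -1                       1                       
  chi_5 (2d, j=1)            2             -2              1                    -1                   0                        0                       
  chi_6 (2d, j=2)            2             2               -1                   -1                   0                        0                       

Spot check: chi_5 (2d, j=1) on {e} = 2.

Justification: D_6 has order 2*6 = 12 with 6 conjugacy classes, hence 6 irreducibles. Sum of squared dims 1 + 1 + 1 + 1 + 4 + 4 = 12 = |G|. Linear characters come from the abelianisation; the 2-dimensional irreps have character r^k -> 2*cos(2*pi*j*k/6), reflections -> 0.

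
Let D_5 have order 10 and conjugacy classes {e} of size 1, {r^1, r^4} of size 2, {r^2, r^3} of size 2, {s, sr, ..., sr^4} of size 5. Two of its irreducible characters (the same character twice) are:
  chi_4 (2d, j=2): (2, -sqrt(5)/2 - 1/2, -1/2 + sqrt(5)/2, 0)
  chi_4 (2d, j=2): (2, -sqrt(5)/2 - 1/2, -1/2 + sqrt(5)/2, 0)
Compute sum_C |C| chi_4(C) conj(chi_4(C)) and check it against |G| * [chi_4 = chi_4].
Sum = 10 = |G| = 10; so <chi_4, chi_4> = 1 (norm-1 confirms irreducibility).

Justification: Compute term by term over conjugacy classes (|C| * chi_4(C) * conj(chi_4(C))):
  1*(2)*conj(2) + 2*(-sqrt(5)/2 - 1/2)*conj(-sqrt(5)/2 - 1/2) + 2*(-1/2 + sqrt(5)/2)*conj(-1/2 + sqrt(5)/2) + 5*(0)*conj(0)
  = (4) + (sqrt(5) + 3) + (3 - sqrt(5)) + (0)
  = 10.
Dividing by |G| = 10 gives 10/10 = 1, matching the row-orthogonality relation <chi_4, chi_4> = [chi_4 = chi_4].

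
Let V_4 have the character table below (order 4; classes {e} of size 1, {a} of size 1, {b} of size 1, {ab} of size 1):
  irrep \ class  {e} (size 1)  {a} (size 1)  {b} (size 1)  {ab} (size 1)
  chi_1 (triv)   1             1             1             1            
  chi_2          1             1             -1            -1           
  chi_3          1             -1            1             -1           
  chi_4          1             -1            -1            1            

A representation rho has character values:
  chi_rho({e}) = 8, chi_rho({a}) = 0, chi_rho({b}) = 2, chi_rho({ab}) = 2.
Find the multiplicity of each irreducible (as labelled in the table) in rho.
Multiplicities: chi_1: 3, chi_2: 1, chi_3: 2, chi_4: 2.

Reasoning: Use <chi_rho, chi> = (1/|G|) sum_C |C| * chi_rho(C) * conj(chi(C)) with |G| = 4 for each irreducible chi in the table:
  <chi_rho, chi_1> = (1/4)[1*(8)*conj(1) + 1*(0)*conj(1) + 1*(2)*conj(1) + 1*(2)*conj(1)]
      = (1/4)[(8) + (0) + (2) + (2)] = 12/4 = 3
  <chi_rho, chi_2> = (1/4)[1*(8)*conj(1) + 1*(0)*conj(1) + 1*(2)*conj(-1) + 1*(2)*conj(-1)]
      = (1/4)[(8) + (0) + (-2) + (-2)] = 4/4 = 1
  <chi_rho, chi_3> = (1/4)[1*(8)*conj(1) + 1*(0)*conj(-1) + 1*(2)*conj(1) + 1*(2)*conj(-1)]
      = (1/4)[(8) + (0) + (2) + (-2)] = 8/4 = 2
  <chi_rho, chi_4> = (1/4)[1*(8)*conj(1) + 1*(0)*conj(-1) + 1*(2)*conj(-1) + 1*(2)*conj(1)]
      = (1/4)[(8) + (0) + (-2) + (2)] = 8/4 = 2
Dimension check: dim(rho) = sum (mult * dim) = 3*1 + 1*1 + 2*1 + 2*1 = 8 = chi_rho(e) = 8.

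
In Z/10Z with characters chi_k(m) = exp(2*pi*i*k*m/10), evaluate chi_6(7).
chi_6(7) = zeta_10^42 = exp(2*I*pi/5)

Solution. chi_6(7) = zeta_10^(6*7) = zeta_10^42. Since zeta_10^10 = 1, this equals zeta_10^2 = exp(2*pi*i*2/10) = exp(2*I*pi/5).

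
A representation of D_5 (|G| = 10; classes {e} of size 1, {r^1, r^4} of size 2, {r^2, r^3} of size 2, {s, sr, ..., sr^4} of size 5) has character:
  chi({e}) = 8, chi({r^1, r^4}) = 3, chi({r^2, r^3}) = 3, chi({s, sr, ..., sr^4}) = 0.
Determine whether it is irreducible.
Not irreducible (reducible): <chi, chi> = 10 > 1.

Details: <chi, chi> = (1/|G|) sum_C |C| * |chi(C)|^2 = (1/10)[1*|8|^2 + 2*|3|^2 + 2*|3|^2 + 5*|0|^2]
  = (1/10)[(64) + (18) + (18) + (0)] = 100/10 = 10.
A character is irreducible iff <chi, chi> = 1, so this representation is reducible.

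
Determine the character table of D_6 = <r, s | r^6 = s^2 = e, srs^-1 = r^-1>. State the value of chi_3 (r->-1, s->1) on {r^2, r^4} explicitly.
Conjugacy classes: {e} of size 1, {r^3} of size 1, {r^1, r^5} of size 2, {r^2, r^4} of size 2, {s, sr^2, ...} of size 3, {sr, sr^3, ...} of size 3.
Character table:
  irrep \ class              {e} (size 1)  {r^3} (size 1)  {r^1, r^5} (size 2)  {r^2, r^4} (size 2)  {s, sr^2, ...} (size 3)  {sr, sr^3, ...} (size 3)
  chi_1 (triv)               1             1               1                    1                    1                        1                       
  chi_2 (sign: r->1, s->-1)  1             1               1                    1                    -1                       -1                      
  chi_3 (r->-1, s->1)        1             -1              -1                   1                    1                        -1                      
  chi_4 (r->-1, s->-1)       1             -1              -1                   1                    -1                       1                       
  chi_5 (2d, j=1)            2             -2              1                    -1                   0                        0                       
  chi_6 (2d, j=2)            2             2               -1                   -1                   0                        0                       

Spot check: chi_3 (r->-1, s->1) on {r^2, r^4} = 1.

Why: D_6 has order 2*6 = 12 with 6 conjugacy classes, hence 6 irreducibles. Sum of squared dims 1 + 1 + 1 + 1 + 4 + 4 = 12 = |G|. Linear characters come from the abelianisation; the 2-dimensional irreps have character r^k -> 2*cos(2*pi*j*k/6), reflections -> 0.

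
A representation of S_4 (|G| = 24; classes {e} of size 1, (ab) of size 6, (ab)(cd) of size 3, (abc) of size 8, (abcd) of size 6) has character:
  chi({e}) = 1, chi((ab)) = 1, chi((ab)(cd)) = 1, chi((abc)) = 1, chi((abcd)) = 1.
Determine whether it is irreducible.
Irreducible: <chi, chi> = 1.

Proof sketch: <chi, chi> = (1/|G|) sum_C |C| * |chi(C)|^2 = (1/24)[1*|1|^2 + 6*|1|^2 + 3*|1|^2 + 8*|1|^2 + 6*|1|^2]
  = (1/24)[(1) + (6) + (3) + (8) + (6)] = 24/24 = 1.
A character is irreducible iff <chi, chi> = 1, so this representation is irreducible.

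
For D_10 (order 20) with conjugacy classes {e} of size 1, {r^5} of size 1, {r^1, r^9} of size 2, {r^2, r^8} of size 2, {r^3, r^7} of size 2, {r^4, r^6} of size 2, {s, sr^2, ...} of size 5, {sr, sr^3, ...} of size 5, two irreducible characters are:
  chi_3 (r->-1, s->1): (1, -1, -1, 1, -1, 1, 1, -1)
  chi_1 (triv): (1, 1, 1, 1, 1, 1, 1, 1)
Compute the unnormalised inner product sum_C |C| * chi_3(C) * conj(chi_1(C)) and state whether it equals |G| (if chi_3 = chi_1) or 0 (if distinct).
Sum = 0; so <chi_3, chi_1> = 0 (distinct irreducibles are orthogonal).

Details: Compute term by term over conjugacy classes (|C| * chi_3(C) * conj(chi_1(C))):
  1*(1)*conj(1) + 1*(-1)*conj(1) + 2*(-1)*conj(1) + 2*(1)*conj(1) + 2*(-1)*conj(1) + 2*(1)*conj(1) + 5*(1)*conj(1) + 5*(-1)*conj(1)
  = (1) + (-1) + (-2) + (2) + (-2) + (2) + (5) + (-5)
  = 0.
Dividing by |G| = 20 gives 0/20 = 0, matching the row-orthogonality relation <chi_3, chi_1> = [chi_3 = chi_1].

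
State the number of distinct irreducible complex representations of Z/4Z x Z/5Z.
20

Solution. The number of irreducible complex representations of a finite group equals its number of conjugacy classes. Z/4Z x Z/5Z is abelian of order 20, so every element is its own conjugacy class: 20 classes, so Z/4Z x Z/5Z (order 20) has exactly 20 irreducible complex representations.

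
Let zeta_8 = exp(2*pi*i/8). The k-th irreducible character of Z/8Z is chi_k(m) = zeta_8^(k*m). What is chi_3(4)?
chi_3(4) = zeta_8^12 = -1

Working: chi_3(4) = zeta_8^(3*4) = zeta_8^12. Since zeta_8^8 = 1, this equals zeta_8^4 = exp(2*pi*i*4/8) = -1.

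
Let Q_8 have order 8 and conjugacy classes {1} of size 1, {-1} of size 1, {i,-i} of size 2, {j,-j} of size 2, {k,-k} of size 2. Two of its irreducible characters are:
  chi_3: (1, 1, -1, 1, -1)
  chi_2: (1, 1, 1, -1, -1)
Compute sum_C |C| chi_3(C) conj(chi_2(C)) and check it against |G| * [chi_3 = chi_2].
Sum = 0; so <chi_3, chi_2> = 0 (distinct irreducibles are orthogonal).

Working: Compute term by term over conjugacy classes (|C| * chi_3(C) * conj(chi_2(C))):
  1*(1)*conj(1) + 1*(1)*conj(1) + 2*(-1)*conj(1) + 2*(1)*conj(-1) + 2*(-1)*conj(-1)
  = (1) + (1) + (-2) + (-2) + (2)
  = 0.
Dividing by |G| = 8 gives 0/8 = 0, matching the row-orthogonality relation <chi_3, chi_2> = [chi_3 = chi_2].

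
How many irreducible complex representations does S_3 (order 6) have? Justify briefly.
3

Why: The number of irreducible complex representations of a finite group equals its number of conjugacy classes. Conjugacy classes in S_3 correspond to cycle types, i.e. partitions of 3; there are p(3) = 3 of them, so S_3 (order 6) has exactly 3 irreducible complex representations.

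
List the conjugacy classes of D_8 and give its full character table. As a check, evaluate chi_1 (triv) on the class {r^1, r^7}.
Conjugacy classes: {e} of size 1, {r^4} of size 1, {r^1, r^7} of size 2, {r^2, r^6} of size 2, {r^3, r^5} of size 2, {s, sr^2, ...} of size 4, {sr, sr^3, ...} of size 4.
Character table:
  irrep \ class              {e} (size 1)  {r^4} (size 1)  {r^1, r^7} (size 2)  {r^2, r^6} (size 2)  {r^3, r^5} (size 2)  {s, sr^2, ...} (size 4)  {sr, sr^3, ...} (size 4)
  chi_1 (triv)               1             1               1                    1                    1                    1                        1                       
  chi_2 (sign: r->1, s->-1)  1             1               1                    1                    1                    -1                       -1                      
  chi_3 (r->-1, s->1)        1             1               -1                   1                    -1                   1                        -1                      
  chi_4 (r->-1, s->-1)       1             1               -1                   1                    -1                   -1                       1                       
  chi_5 (2d, j=1)            2             -2              sqrt(2)              0                    -sqrt(2)             0                        0                       
  chi_6 (2d, j=2)            2             2               0                    -2                   0                    0                        0                       
  chi_7 (2d, j=3)            2             -2              -sqrt(2)             0                    sqrt(2)              0                        0                       

Spot check: chi_1 (triv) on {r^1, r^7} = 1.

Proof sketch: D_8 has order 2*8 = 16 with 7 conjugacy classes, hence 7 irreducibles. Sum of squared dims 1 + 1 + 1 + 1 + 4 + 4 + 4 = 16 = |G|. Linear characters come from the abelianisation; the 2-dimensional irreps have character r^k -> 2*cos(2*pi*j*k/8), reflections -> 0.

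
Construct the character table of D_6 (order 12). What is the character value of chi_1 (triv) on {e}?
Conjugacy classes: {e} of size 1, {r^3} of size 1, {r^1, r^5} of size 2, {r^2, r^4} of size 2, {s, sr^2, ...} of size 3, {sr, sr^3, ...} of size 3.
Character table:
  irrep \ class              {e} (size 1)  {r^3} (size 1)  {r^1, r^5} (size 2)  {r^2, r^4} (size 2)  {s, sr^2, ...} (size 3)  {sr, sr^3, ...} (size 3)
  chi_1 (triv)               1             1               1                    1                    1                        1                       
  chi_2 (sign: r->1, s->-1)  1             1               1                    1                    -1                       -1                      
  chi_3 (r->-1, s->1)        1             -1              -1                   1                    1                        -1                      
  chi_4 (r->-1, s->-1)       1             -1              -1                   1                    -1                       1                       
  chi_5 (2d, j=1)            2             -2              1                    -1                   0                        0                       
  chi_6 (2d, j=2)            2             2               -1                   -1                   0                        0                       

Spot check: chi_1 (triv) on {e} = 1.

Explanation: D_6 has order 2*6 = 12 with 6 conjugacy classes, hence 6 irreducibles. Sum of squared dims 1 + 1 + 1 + 1 + 4 + 4 = 12 = |G|. Linear characters come from the abelianisation; the 2-dimensional irreps have character r^k -> 2*cos(2*pi*j*k/6), reflections -> 0.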